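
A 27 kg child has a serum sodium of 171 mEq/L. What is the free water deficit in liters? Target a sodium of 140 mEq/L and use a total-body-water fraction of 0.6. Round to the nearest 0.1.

TBW = 0.6 · 27 = 16.2 L
Free water deficit = TBW · (Na/140 − 1)
= 16.2 · (171/140 − 1)
= 16.2 · 0.2214
= 3.59 L

3.6 L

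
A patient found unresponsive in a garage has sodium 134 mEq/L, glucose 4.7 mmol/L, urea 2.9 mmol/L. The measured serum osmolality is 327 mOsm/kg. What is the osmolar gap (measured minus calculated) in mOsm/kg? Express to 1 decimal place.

51.4 mOsm/kg

Calculated osmolality = 2·Na + glucose + urea
= 2·134 + 4.7 + 2.9
= 268 + 4.70 + 2.90
= 275.6 mOsm/kg ≈ 275.6 mOsm/kg
Osmolar gap = measured − calculated = 327 − 275.6 = 51.4 mOsm/kg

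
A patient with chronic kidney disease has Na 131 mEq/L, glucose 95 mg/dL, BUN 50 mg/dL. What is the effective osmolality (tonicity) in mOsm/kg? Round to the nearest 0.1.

267.3 mOsm/kg

Effective osmolality excludes urea (freely permeant across cell membranes):
2·Na + glucose/18
= 2·131 + 95/18
= 262 + 5.28
= 267.28 mOsm/kg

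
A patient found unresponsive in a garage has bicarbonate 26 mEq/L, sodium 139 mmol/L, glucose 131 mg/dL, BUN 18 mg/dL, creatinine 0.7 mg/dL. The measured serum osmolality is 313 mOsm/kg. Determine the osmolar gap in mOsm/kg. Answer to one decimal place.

Calculated osmolality = 2·Na + glucose/18 + BUN/2.8
= 2·139 + 131/18 + 18/2.8
= 278 + 7.28 + 6.43
= 291.71 mOsm/kg ≈ 291.7 mOsm/kg
Osmolar gap = measured − calculated = 313 − 291.7 = 21.3 mOsm/kg

21.3 mOsm/kg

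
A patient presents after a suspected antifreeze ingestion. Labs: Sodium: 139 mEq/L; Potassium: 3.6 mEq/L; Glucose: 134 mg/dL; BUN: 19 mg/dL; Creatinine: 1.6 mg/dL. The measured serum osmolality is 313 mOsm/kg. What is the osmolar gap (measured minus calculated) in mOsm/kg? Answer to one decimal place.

20.8 mOsm/kg

Calculated osmolality = 2·Na + glucose/18 + BUN/2.8
= 2·139 + 134/18 + 19/2.8
= 278 + 7.44 + 6.79
= 292.23 mOsm/kg ≈ 292.2 mOsm/kg
Osmolar gap = measured − calculated = 313 − 292.2 = 20.8 mOsm/kg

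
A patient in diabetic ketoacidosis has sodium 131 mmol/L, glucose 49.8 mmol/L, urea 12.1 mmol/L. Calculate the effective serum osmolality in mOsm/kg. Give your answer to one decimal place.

Effective osmolality excludes urea (freely permeant across cell membranes):
2·Na + glucose
= 2·131 + 49.8
= 262 + 49.8
= 311.8 mOsm/kg

311.8 mOsm/kg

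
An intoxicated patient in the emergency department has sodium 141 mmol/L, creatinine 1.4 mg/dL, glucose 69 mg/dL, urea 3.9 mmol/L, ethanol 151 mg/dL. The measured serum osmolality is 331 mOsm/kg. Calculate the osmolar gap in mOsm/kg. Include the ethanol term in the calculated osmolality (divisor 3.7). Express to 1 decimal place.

0.5 mOsm/kg

Calculated osmolality = 2·Na + glucose/18 + urea + ethanol/3.7
= 2·141 + 69/18 + 3.9 + 151/3.7
= 282 + 3.83 + 3.90 + 40.81
= 330.54 mOsm/kg ≈ 330.5 mOsm/kg
Osmolar gap = measured − calculated = 331 − 330.5 = 0.5 mOsm/kg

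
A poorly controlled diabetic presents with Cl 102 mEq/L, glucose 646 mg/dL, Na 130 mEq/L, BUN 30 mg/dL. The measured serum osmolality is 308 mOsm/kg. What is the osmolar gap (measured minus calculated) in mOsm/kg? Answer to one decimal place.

Calculated osmolality = 2·Na + glucose/18 + BUN/2.8
= 2·130 + 646/18 + 30/2.8
= 260 + 35.89 + 10.71
= 306.6 mOsm/kg ≈ 306.6 mOsm/kg
Osmolar gap = measured − calculated = 308 − 306.6 = 1.4 mOsm/kg

1.4 mOsm/kg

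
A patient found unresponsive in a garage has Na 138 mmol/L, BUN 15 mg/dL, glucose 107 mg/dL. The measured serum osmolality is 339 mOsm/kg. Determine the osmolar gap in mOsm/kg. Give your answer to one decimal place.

51.7 mOsm/kg

Calculated osmolality = 2·Na + glucose/18 + BUN/2.8
= 2·138 + 107/18 + 15/2.8
= 276 + 5.94 + 5.36
= 287.3 mOsm/kg ≈ 287.3 mOsm/kg
Osmolar gap = measured − calculated = 339 − 287.3 = 51.7 mOsm/kg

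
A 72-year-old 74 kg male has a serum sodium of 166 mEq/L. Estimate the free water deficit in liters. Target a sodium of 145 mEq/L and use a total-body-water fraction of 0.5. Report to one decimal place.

TBW = 0.5 · 74 = 37 L
Free water deficit = TBW · (Na/145 − 1)
= 37 · (166/145 − 1)
= 37 · 0.1448
= 5.36 L

5.4 L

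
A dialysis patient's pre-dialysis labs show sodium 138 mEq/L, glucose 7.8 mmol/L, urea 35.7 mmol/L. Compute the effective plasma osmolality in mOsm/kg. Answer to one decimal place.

283.8 mOsm/kg

Effective osmolality excludes urea (freely permeant across cell membranes):
2·Na + glucose
= 2·138 + 7.8
= 276 + 7.8
= 283.8 mOsm/kg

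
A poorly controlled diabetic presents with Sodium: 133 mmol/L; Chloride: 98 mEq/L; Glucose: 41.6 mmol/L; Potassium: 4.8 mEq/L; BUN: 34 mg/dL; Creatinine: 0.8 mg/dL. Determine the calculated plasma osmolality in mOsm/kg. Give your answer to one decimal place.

319.7 mOsm/kg

Calculated osmolality = 2·Na + glucose + BUN/2.8
= 2·133 + 41.6 + 34/2.8
= 266 + 41.60 + 12.14
= 319.74 mOsm/kg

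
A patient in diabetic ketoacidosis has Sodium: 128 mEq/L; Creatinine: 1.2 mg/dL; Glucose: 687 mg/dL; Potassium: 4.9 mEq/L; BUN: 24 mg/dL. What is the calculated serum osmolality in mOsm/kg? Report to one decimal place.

302.7 mOsm/kg

Calculated osmolality = 2·Na + glucose/18 + BUN/2.8
= 2·128 + 687/18 + 24/2.8
= 256 + 38.17 + 8.57
= 302.74 mOsm/kg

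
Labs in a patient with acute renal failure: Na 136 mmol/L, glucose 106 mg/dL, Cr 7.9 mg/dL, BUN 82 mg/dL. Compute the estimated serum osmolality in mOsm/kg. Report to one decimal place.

Calculated osmolality = 2·Na + glucose/18 + BUN/2.8
= 2·136 + 106/18 + 82/2.8
= 272 + 5.89 + 29.29
= 307.18 mOsm/kg

307.2 mOsm/kg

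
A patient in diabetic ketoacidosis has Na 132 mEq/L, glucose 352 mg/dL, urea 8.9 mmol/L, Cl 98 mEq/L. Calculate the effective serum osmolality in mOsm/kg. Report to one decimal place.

Effective osmolality excludes urea (freely permeant across cell membranes):
2·Na + glucose/18
= 2·132 + 352/18
= 264 + 19.56
= 283.56 mOsm/kg

283.6 mOsm/kg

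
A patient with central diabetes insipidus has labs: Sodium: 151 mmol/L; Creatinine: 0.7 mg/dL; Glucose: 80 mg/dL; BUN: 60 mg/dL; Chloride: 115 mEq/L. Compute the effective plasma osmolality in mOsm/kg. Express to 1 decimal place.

306.4 mOsm/kg

Effective osmolality excludes urea (freely permeant across cell membranes):
2·Na + glucose/18
= 2·151 + 80/18
= 302 + 4.44
= 306.44 mOsm/kg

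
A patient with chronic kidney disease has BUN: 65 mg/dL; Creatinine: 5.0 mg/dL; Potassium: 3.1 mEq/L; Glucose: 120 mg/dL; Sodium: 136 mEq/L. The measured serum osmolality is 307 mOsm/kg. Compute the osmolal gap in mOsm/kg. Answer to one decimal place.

5.1 mOsm/kg

Calculated osmolality = 2·Na + glucose/18 + BUN/2.8
= 2·136 + 120/18 + 65/2.8
= 272 + 6.67 + 23.21
= 301.88 mOsm/kg ≈ 301.9 mOsm/kg
Osmolar gap = measured − calculated = 307 − 301.9 = 5.1 mOsm/kg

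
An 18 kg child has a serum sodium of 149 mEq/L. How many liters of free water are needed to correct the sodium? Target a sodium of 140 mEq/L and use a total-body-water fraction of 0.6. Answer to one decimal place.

0.7 L

TBW = 0.6 · 18 = 10.8 L
Free water deficit = TBW · (Na/140 − 1)
= 10.8 · (149/140 − 1)
= 10.8 · 0.0643
= 0.69 L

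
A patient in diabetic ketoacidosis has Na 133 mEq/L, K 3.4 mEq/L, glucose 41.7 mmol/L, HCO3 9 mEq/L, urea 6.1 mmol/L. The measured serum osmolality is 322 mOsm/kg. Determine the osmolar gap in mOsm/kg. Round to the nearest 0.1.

8.2 mOsm/kg

Calculated osmolality = 2·Na + glucose + urea
= 2·133 + 41.7 + 6.1
= 266 + 41.70 + 6.10
= 313.8 mOsm/kg ≈ 313.8 mOsm/kg
Osmolar gap = measured − calculated = 322 − 313.8 = 8.2 mOsm/kg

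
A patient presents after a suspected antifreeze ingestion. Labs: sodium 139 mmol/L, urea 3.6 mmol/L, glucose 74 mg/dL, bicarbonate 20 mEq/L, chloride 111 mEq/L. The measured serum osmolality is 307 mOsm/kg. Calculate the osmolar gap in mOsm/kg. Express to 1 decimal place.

Calculated osmolality = 2·Na + glucose/18 + urea
= 2·139 + 74/18 + 3.6
= 278 + 4.11 + 3.60
= 285.71 mOsm/kg ≈ 285.7 mOsm/kg
Osmolar gap = measured − calculated = 307 − 285.7 = 21.3 mOsm/kg

21.3 mOsm/kg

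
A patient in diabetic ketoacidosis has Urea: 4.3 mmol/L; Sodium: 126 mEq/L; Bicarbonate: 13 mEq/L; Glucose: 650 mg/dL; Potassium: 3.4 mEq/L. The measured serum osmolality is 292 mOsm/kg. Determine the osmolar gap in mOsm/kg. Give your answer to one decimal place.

Calculated osmolality = 2·Na + glucose/18 + urea
= 2·126 + 650/18 + 4.3
= 252 + 36.11 + 4.30
= 292.41 mOsm/kg ≈ 292.4 mOsm/kg
Osmolar gap = measured − calculated = 292 − 292.4 = -0.4 mOsm/kg

-0.4 mOsm/kg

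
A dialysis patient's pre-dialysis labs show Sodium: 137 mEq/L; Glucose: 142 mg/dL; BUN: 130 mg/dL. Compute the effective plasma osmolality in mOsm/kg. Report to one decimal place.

281.9 mOsm/kg

Effective osmolality excludes urea (freely permeant across cell membranes):
2·Na + glucose/18
= 2·137 + 142/18
= 274 + 7.89
= 281.89 mOsm/kg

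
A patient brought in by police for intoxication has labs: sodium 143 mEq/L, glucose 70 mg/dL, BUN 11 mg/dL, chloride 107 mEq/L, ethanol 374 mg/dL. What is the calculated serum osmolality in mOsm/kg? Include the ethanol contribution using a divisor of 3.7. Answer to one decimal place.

394.9 mOsm/kg

Calculated osmolality = 2·Na + glucose/18 + BUN/2.8 + ethanol/3.7
= 2·143 + 70/18 + 11/2.8 + 374/3.7
= 286 + 3.89 + 3.93 + 101.08
= 394.9 mOsm/kg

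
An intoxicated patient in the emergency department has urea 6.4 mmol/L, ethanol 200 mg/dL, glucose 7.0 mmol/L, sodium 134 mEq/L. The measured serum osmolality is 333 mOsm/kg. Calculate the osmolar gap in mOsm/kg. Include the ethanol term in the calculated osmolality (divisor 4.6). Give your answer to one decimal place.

Calculated osmolality = 2·Na + glucose + urea + ethanol/4.6
= 2·134 + 7 + 6.4 + 200/4.6
= 268 + 7 + 6.40 + 43.48
= 324.88 mOsm/kg ≈ 324.9 mOsm/kg
Osmolar gap = measured − calculated = 333 − 324.9 = 8.1 mOsm/kg

8.1 mOsm/kg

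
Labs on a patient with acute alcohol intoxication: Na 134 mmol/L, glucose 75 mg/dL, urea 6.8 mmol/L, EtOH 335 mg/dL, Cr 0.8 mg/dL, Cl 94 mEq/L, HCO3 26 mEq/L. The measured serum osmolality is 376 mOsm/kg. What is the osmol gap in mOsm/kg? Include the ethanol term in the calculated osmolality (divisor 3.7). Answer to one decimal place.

Calculated osmolality = 2·Na + glucose/18 + urea + ethanol/3.7
= 2·134 + 75/18 + 6.8 + 335/3.7
= 268 + 4.17 + 6.80 + 90.54
= 369.51 mOsm/kg ≈ 369.5 mOsm/kg
Osmolar gap = measured − calculated = 376 − 369.5 = 6.5 mOsm/kg

6.5 mOsm/kg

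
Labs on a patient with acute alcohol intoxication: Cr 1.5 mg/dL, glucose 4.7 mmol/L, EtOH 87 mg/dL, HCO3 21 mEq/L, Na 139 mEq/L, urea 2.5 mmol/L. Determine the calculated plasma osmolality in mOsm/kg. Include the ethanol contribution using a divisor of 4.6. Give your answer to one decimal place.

Calculated osmolality = 2·Na + glucose + urea + ethanol/4.6
= 2·139 + 4.7 + 2.5 + 87/4.6
= 278 + 4.70 + 2.50 + 18.91
= 304.11 mOsm/kg

304.1 mOsm/kg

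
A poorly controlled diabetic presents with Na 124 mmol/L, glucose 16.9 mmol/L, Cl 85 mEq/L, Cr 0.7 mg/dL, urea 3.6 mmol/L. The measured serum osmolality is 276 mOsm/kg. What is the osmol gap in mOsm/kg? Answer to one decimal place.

7.5 mOsm/kg

Calculated osmolality = 2·Na + glucose + urea
= 2·124 + 16.9 + 3.6
= 248 + 16.90 + 3.60
= 268.5 mOsm/kg ≈ 268.5 mOsm/kg
Osmolar gap = measured − calculated = 276 − 268.5 = 7.5 mOsm/kg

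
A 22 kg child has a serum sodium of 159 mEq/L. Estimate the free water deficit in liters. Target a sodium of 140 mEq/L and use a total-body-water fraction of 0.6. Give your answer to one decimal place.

TBW = 0.6 · 22 = 13.2 L
Free water deficit = TBW · (Na/140 − 1)
= 13.2 · (159/140 − 1)
= 13.2 · 0.1357
= 1.79 L

1.8 L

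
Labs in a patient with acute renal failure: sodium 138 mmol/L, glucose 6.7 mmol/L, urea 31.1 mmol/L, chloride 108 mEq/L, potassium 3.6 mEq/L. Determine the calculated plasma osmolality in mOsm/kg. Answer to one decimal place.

313.8 mOsm/kg

Calculated osmolality = 2·Na + glucose + urea
= 2·138 + 6.7 + 31.1
= 276 + 6.70 + 31.10
= 313.8 mOsm/kg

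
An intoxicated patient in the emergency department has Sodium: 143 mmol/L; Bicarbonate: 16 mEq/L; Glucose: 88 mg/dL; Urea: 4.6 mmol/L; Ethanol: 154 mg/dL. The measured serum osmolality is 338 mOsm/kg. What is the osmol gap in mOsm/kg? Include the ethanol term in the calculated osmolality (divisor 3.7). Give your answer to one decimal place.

0.9 mOsm/kg

Calculated osmolality = 2·Na + glucose/18 + urea + ethanol/3.7
= 2·143 + 88/18 + 4.6 + 154/3.7
= 286 + 4.89 + 4.60 + 41.62
= 337.11 mOsm/kg ≈ 337.1 mOsm/kg
Osmolar gap = measured − calculated = 338 − 337.1 = 0.9 mOsm/kg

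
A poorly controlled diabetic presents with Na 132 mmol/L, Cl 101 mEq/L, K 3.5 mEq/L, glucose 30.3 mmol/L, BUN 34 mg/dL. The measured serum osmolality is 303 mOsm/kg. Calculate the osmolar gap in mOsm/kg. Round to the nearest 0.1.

Calculated osmolality = 2·Na + glucose + BUN/2.8
= 2·132 + 30.3 + 34/2.8
= 264 + 30.30 + 12.14
= 306.44 mOsm/kg ≈ 306.4 mOsm/kg
Osmolar gap = measured − calculated = 303 − 306.4 = -3.4 mOsm/kg

-3.4 mOsm/kg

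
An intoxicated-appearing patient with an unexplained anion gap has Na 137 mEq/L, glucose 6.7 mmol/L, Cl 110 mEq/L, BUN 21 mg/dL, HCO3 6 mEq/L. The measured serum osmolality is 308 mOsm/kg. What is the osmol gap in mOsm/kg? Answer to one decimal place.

19.8 mOsm/kg

Calculated osmolality = 2·Na + glucose + BUN/2.8
= 2·137 + 6.7 + 21/2.8
= 274 + 6.70 + 7.50
= 288.2 mOsm/kg ≈ 288.2 mOsm/kg
Osmolar gap = measured − calculated = 308 − 288.2 = 19.8 mOsm/kg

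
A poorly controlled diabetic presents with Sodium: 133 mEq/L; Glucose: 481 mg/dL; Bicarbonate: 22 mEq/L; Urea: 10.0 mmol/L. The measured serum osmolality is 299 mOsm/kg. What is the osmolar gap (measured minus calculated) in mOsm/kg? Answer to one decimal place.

-3.7 mOsm/kg

Calculated osmolality = 2·Na + glucose/18 + urea
= 2·133 + 481/18 + 10
= 266 + 26.72 + 10
= 302.72 mOsm/kg ≈ 302.7 mOsm/kg
Osmolar gap = measured − calculated = 299 − 302.7 = -3.7 mOsm/kg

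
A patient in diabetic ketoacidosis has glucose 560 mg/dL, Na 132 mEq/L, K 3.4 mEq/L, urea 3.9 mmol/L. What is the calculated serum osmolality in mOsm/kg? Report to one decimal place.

299.0 mOsm/kg

Calculated osmolality = 2·Na + glucose/18 + urea
= 2·132 + 560/18 + 3.9
= 264 + 31.11 + 3.90
= 299.01 mOsm/kg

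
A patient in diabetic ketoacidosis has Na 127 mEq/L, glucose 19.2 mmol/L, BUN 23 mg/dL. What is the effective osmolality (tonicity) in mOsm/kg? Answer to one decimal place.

Effective osmolality excludes urea (freely permeant across cell membranes):
2·Na + glucose
= 2·127 + 19.2
= 254 + 19.2
= 273.2 mOsm/kg

273.2 mOsm/kg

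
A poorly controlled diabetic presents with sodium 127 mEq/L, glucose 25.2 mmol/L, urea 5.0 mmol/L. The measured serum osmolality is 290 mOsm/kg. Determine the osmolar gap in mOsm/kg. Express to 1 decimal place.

Calculated osmolality = 2·Na + glucose + urea
= 2·127 + 25.2 + 5
= 254 + 25.20 + 5
= 284.2 mOsm/kg ≈ 284.2 mOsm/kg
Osmolar gap = measured − calculated = 290 − 284.2 = 5.8 mOsm/kg

5.8 mOsm/kg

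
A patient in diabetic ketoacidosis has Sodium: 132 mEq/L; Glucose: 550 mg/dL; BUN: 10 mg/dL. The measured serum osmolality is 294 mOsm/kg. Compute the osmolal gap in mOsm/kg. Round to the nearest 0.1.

Calculated osmolality = 2·Na + glucose/18 + BUN/2.8
= 2·132 + 550/18 + 10/2.8
= 264 + 30.56 + 3.57
= 298.13 mOsm/kg ≈ 298.1 mOsm/kg
Osmolar gap = measured − calculated = 294 − 298.1 = -4.1 mOsm/kg

-4.1 mOsm/kg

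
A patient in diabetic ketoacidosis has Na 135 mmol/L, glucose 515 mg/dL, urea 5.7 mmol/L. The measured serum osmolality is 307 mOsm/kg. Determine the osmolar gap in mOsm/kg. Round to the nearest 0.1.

Calculated osmolality = 2·Na + glucose/18 + urea
= 2·135 + 515/18 + 5.7
= 270 + 28.61 + 5.70
= 304.31 mOsm/kg ≈ 304.3 mOsm/kg
Osmolar gap = measured − calculated = 307 − 304.3 = 2.7 mOsm/kg

2.7 mOsm/kg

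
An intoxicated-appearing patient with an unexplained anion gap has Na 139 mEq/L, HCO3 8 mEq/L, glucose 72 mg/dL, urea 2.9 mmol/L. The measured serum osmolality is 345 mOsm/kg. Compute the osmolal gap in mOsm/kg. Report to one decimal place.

60.1 mOsm/kg

Calculated osmolality = 2·Na + glucose/18 + urea
= 2·139 + 72/18 + 2.9
= 278 + 4 + 2.90
= 284.9 mOsm/kg ≈ 284.9 mOsm/kg
Osmolar gap = measured − calculated = 345 − 284.9 = 60.1 mOsm/kg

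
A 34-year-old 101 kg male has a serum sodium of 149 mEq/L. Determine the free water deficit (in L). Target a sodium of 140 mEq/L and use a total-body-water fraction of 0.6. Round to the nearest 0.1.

TBW = 0.6 · 101 = 60.6 L
Free water deficit = TBW · (Na/140 − 1)
= 60.6 · (149/140 − 1)
= 60.6 · 0.0643
= 3.9 L

3.9 L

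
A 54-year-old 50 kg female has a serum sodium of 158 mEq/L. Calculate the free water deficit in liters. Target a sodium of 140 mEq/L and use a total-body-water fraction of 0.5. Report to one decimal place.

TBW = 0.5 · 50 = 25 L
Free water deficit = TBW · (Na/140 − 1)
= 25 · (158/140 − 1)
= 25 · 0.1286
= 3.21 L

3.2 L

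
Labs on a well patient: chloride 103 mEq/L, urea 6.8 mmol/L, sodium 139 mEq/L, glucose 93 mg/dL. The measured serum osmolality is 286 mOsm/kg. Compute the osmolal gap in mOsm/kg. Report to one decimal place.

Calculated osmolality = 2·Na + glucose/18 + urea
= 2·139 + 93/18 + 6.8
= 278 + 5.17 + 6.80
= 289.97 mOsm/kg ≈ 290.0 mOsm/kg
Osmolar gap = measured − calculated = 286 − 290.0 = -4.0 mOsm/kg

-4.0 mOsm/kg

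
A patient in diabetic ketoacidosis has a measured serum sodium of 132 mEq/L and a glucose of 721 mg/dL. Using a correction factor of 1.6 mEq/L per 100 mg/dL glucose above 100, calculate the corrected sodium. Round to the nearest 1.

142 mEq/L

Corrected Na = measured Na + 1.6 · (glucose − 100)/100
= 132 + 1.6 · (721 − 100)/100
= 132 + 9.9
= 141.9 mEq/L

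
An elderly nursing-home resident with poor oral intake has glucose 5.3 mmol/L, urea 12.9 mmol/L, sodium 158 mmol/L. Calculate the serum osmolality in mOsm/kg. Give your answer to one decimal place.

Calculated osmolality = 2·Na + glucose + urea
= 2·158 + 5.3 + 12.9
= 316 + 5.30 + 12.90
= 334.2 mOsm/kg

334.2 mOsm/kg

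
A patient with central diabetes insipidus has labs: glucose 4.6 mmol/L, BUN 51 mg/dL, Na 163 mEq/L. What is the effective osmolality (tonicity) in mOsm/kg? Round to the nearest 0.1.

Effective osmolality excludes urea (freely permeant across cell membranes):
2·Na + glucose
= 2·163 + 4.6
= 326 + 4.6
= 330.6 mOsm/kg

330.6 mOsm/kg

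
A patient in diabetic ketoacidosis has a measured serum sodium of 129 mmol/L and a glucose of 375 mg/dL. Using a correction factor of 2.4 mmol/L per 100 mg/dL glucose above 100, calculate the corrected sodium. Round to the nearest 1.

Corrected Na = measured Na + 2.4 · (glucose − 100)/100
= 129 + 2.4 · (375 − 100)/100
= 129 + 6.6
= 135.6 mmol/L

136 mmol/L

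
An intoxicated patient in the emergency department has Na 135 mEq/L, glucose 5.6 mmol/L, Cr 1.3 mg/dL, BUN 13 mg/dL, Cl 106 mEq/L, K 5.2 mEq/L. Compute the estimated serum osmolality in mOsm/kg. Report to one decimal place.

Calculated osmolality = 2·Na + glucose + BUN/2.8
= 2·135 + 5.6 + 13/2.8
= 270 + 5.60 + 4.64
= 280.24 mOsm/kg

280.2 mOsm/kg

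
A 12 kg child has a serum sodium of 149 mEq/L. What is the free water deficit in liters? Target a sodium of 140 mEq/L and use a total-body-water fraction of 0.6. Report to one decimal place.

0.5 L

TBW = 0.6 · 12 = 7.2 L
Free water deficit = TBW · (Na/140 − 1)
= 7.2 · (149/140 − 1)
= 7.2 · 0.0643
= 0.46 L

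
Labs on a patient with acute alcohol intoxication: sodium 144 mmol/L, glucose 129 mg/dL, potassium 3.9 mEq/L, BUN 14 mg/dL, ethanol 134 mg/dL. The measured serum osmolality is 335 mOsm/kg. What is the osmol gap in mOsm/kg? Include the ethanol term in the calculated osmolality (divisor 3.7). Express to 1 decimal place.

Calculated osmolality = 2·Na + glucose/18 + BUN/2.8 + ethanol/3.7
= 2·144 + 129/18 + 14/2.8 + 134/3.7
= 288 + 7.17 + 5 + 36.22
= 336.39 mOsm/kg ≈ 336.4 mOsm/kg
Osmolar gap = measured − calculated = 335 − 336.4 = -1.4 mOsm/kg

-1.4 mOsm/kg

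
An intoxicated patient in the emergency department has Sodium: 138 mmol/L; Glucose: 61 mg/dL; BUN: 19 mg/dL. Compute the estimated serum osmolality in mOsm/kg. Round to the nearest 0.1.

286.2 mOsm/kg

Calculated osmolality = 2·Na + glucose/18 + BUN/2.8
= 2·138 + 61/18 + 19/2.8
= 276 + 3.39 + 6.79
= 286.18 mOsm/kg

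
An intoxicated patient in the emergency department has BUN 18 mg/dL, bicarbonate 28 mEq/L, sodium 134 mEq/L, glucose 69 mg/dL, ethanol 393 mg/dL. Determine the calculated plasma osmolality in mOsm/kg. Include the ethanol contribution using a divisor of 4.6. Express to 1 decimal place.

Calculated osmolality = 2·Na + glucose/18 + BUN/2.8 + ethanol/4.6
= 2·134 + 69/18 + 18/2.8 + 393/4.6
= 268 + 3.83 + 6.43 + 85.43
= 363.69 mOsm/kg

363.7 mOsm/kg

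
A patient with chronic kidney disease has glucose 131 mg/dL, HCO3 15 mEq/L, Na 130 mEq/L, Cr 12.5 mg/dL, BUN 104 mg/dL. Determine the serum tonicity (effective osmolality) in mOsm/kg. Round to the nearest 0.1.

267.3 mOsm/kg

Effective osmolality excludes urea (freely permeant across cell membranes):
2·Na + glucose/18
= 2·130 + 131/18
= 260 + 7.28
= 267.28 mOsm/kg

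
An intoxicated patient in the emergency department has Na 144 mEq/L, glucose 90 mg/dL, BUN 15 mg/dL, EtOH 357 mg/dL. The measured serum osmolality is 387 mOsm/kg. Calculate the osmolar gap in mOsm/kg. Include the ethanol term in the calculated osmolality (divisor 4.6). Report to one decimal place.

11.0 mOsm/kg

Calculated osmolality = 2·Na + glucose/18 + BUN/2.8 + ethanol/4.6
= 2·144 + 90/18 + 15/2.8 + 357/4.6
= 288 + 5 + 5.36 + 77.61
= 375.97 mOsm/kg ≈ 376.0 mOsm/kg
Osmolar gap = measured − calculated = 387 − 376.0 = 11.0 mOsm/kg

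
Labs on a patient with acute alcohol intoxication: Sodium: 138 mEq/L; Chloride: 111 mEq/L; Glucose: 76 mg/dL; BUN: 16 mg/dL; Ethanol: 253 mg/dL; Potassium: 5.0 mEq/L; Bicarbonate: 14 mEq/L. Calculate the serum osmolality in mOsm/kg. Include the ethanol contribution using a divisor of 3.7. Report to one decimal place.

Calculated osmolality = 2·Na + glucose/18 + BUN/2.8 + ethanol/3.7
= 2·138 + 76/18 + 16/2.8 + 253/3.7
= 276 + 4.22 + 5.71 + 68.38
= 354.31 mOsm/kg

354.3 mOsm/kg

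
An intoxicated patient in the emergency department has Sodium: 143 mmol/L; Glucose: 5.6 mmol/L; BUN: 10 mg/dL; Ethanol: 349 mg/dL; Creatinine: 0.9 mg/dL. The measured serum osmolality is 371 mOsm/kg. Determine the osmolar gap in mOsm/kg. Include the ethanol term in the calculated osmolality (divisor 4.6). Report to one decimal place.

Calculated osmolality = 2·Na + glucose + BUN/2.8 + ethanol/4.6
= 2·143 + 5.6 + 10/2.8 + 349/4.6
= 286 + 5.60 + 3.57 + 75.87
= 371.04 mOsm/kg ≈ 371.0 mOsm/kg
Osmolar gap = measured − calculated = 371 − 371.0 = 0.0 mOsm/kg

0.0 mOsm/kg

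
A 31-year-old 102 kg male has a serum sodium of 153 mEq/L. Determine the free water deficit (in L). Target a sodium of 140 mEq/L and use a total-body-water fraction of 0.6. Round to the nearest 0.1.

5.7 L

TBW = 0.6 · 102 = 61.2 L
Free water deficit = TBW · (Na/140 − 1)
= 61.2 · (153/140 − 1)
= 61.2 · 0.0929
= 5.69 L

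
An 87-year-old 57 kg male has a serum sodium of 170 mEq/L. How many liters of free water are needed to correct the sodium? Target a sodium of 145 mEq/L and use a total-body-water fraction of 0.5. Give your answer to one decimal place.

TBW = 0.5 · 57 = 28.5 L
Free water deficit = TBW · (Na/145 − 1)
= 28.5 · (170/145 − 1)
= 28.5 · 0.1724
= 4.91 L

4.9 L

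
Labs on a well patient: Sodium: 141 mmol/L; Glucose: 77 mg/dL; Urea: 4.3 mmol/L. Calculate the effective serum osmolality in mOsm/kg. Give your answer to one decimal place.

286.3 mOsm/kg

Effective osmolality excludes urea (freely permeant across cell membranes):
2·Na + glucose/18
= 2·141 + 77/18
= 282 + 4.28
= 286.28 mOsm/kg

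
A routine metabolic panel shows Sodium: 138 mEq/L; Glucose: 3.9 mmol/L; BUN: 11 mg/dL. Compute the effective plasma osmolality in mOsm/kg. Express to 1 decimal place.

Effective osmolality excludes urea (freely permeant across cell membranes):
2·Na + glucose
= 2·138 + 3.9
= 276 + 3.9
= 279.9 mOsm/kg

279.9 mOsm/kg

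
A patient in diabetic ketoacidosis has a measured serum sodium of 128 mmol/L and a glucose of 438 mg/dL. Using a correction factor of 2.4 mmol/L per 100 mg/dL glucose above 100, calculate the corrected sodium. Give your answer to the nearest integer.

136 mmol/L

Corrected Na = measured Na + 2.4 · (glucose − 100)/100
= 128 + 2.4 · (438 − 100)/100
= 128 + 8.1
= 136.1 mmol/L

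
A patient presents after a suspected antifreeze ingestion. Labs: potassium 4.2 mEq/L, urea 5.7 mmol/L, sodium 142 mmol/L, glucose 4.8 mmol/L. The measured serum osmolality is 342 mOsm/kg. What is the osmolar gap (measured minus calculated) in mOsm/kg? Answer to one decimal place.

Calculated osmolality = 2·Na + glucose + urea
= 2·142 + 4.8 + 5.7
= 284 + 4.80 + 5.70
= 294.5 mOsm/kg ≈ 294.5 mOsm/kg
Osmolar gap = measured − calculated = 342 − 294.5 = 47.5 mOsm/kg

47.5 mOsm/kg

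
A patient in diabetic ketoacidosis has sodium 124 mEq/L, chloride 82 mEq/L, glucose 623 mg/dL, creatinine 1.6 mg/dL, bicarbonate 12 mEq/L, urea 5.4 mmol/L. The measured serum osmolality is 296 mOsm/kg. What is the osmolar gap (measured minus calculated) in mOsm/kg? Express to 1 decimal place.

Calculated osmolality = 2·Na + glucose/18 + urea
= 2·124 + 623/18 + 5.4
= 248 + 34.61 + 5.40
= 288.01 mOsm/kg ≈ 288.0 mOsm/kg
Osmolar gap = measured − calculated = 296 − 288.0 = 8.0 mOsm/kg

8.0 mOsm/kg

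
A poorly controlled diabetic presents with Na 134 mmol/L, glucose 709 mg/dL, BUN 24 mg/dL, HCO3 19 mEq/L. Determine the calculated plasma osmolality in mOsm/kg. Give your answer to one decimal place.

316.0 mOsm/kg

Calculated osmolality = 2·Na + glucose/18 + BUN/2.8
= 2·134 + 709/18 + 24/2.8
= 268 + 39.39 + 8.57
= 315.96 mOsm/kg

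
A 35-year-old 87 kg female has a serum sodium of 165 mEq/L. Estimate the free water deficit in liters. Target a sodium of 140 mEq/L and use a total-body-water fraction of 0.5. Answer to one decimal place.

7.8 L

TBW = 0.5 · 87 = 43.5 L
Free water deficit = TBW · (Na/140 − 1)
= 43.5 · (165/140 − 1)
= 43.5 · 0.1786
= 7.77 L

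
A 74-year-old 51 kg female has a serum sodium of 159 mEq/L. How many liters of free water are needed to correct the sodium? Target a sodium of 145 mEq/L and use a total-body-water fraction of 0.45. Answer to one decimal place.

TBW = 0.45 · 51 = 22.95 L
Free water deficit = TBW · (Na/145 − 1)
= 22.95 · (159/145 − 1)
= 22.95 · 0.0966
= 2.22 L

2.2 L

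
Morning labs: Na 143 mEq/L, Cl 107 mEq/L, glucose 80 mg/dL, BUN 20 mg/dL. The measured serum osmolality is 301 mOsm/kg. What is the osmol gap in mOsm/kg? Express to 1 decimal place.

Calculated osmolality = 2·Na + glucose/18 + BUN/2.8
= 2·143 + 80/18 + 20/2.8
= 286 + 4.44 + 7.14
= 297.58 mOsm/kg ≈ 297.6 mOsm/kg
Osmolar gap = measured − calculated = 301 − 297.6 = 3.4 mOsm/kg

3.4 mOsm/kg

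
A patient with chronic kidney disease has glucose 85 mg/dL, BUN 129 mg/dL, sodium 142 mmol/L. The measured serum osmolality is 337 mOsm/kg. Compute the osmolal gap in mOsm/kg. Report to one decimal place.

Calculated osmolality = 2·Na + glucose/18 + BUN/2.8
= 2·142 + 85/18 + 129/2.8
= 284 + 4.72 + 46.07
= 334.79 mOsm/kg ≈ 334.8 mOsm/kg
Osmolar gap = measured − calculated = 337 − 334.8 = 2.2 mOsm/kg

2.2 mOsm/kg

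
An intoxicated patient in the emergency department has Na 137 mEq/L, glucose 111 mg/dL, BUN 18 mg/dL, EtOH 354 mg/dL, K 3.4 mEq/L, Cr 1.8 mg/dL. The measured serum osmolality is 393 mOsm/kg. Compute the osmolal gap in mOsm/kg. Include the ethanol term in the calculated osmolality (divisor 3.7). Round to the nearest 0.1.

10.7 mOsm/kg

Calculated osmolality = 2·Na + glucose/18 + BUN/2.8 + ethanol/3.7
= 2·137 + 111/18 + 18/2.8 + 354/3.7
= 274 + 6.17 + 6.43 + 95.68
= 382.28 mOsm/kg ≈ 382.3 mOsm/kg
Osmolar gap = measured − calculated = 393 − 382.3 = 10.7 mOsm/kg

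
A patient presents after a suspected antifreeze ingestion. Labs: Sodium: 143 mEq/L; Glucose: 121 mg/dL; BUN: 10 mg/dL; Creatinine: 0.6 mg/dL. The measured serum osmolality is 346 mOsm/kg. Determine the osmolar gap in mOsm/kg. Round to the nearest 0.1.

49.7 mOsm/kg

Calculated osmolality = 2·Na + glucose/18 + BUN/2.8
= 2·143 + 121/18 + 10/2.8
= 286 + 6.72 + 3.57
= 296.29 mOsm/kg ≈ 296.3 mOsm/kg
Osmolar gap = measured − calculated = 346 − 296.3 = 49.7 mOsm/kg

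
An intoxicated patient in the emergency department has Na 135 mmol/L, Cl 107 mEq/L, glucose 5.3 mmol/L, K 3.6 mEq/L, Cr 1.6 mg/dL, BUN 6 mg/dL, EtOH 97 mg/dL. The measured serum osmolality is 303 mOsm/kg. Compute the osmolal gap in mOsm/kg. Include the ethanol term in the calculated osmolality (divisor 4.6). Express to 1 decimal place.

4.5 mOsm/kg

Calculated osmolality = 2·Na + glucose + BUN/2.8 + ethanol/4.6
= 2·135 + 5.3 + 6/2.8 + 97/4.6
= 270 + 5.30 + 2.14 + 21.09
= 298.53 mOsm/kg ≈ 298.5 mOsm/kg
Osmolar gap = measured − calculated = 303 − 298.5 = 4.5 mOsm/kg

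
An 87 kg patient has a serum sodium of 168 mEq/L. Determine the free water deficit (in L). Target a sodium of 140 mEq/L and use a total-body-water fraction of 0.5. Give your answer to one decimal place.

TBW = 0.5 · 87 = 43.5 L
Free water deficit = TBW · (Na/140 − 1)
= 43.5 · (168/140 − 1)
= 43.5 · 0.2
= 8.7 L

8.7 L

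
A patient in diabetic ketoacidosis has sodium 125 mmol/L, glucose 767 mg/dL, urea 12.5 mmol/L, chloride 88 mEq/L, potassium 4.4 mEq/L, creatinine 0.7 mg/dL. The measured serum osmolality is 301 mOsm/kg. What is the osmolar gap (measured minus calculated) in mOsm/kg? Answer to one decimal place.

Calculated osmolality = 2·Na + glucose/18 + urea
= 2·125 + 767/18 + 12.5
= 250 + 42.61 + 12.50
= 305.11 mOsm/kg ≈ 305.1 mOsm/kg
Osmolar gap = measured − calculated = 301 − 305.1 = -4.1 mOsm/kg

-4.1 mOsm/kg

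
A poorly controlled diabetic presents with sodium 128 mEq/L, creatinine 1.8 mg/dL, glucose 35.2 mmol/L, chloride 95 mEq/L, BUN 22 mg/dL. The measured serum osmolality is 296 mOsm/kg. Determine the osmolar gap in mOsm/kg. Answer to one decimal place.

-3.1 mOsm/kg

Calculated osmolality = 2·Na + glucose + BUN/2.8
= 2·128 + 35.2 + 22/2.8
= 256 + 35.20 + 7.86
= 299.06 mOsm/kg ≈ 299.1 mOsm/kg
Osmolar gap = measured − calculated = 296 − 299.1 = -3.1 mOsm/kg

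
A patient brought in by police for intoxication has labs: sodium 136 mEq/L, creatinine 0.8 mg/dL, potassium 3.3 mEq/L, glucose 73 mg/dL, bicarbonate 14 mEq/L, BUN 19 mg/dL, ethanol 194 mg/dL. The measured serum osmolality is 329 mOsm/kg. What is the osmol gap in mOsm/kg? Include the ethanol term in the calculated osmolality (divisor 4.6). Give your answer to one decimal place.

4.0 mOsm/kg

Calculated osmolality = 2·Na + glucose/18 + BUN/2.8 + ethanol/4.6
= 2·136 + 73/18 + 19/2.8 + 194/4.6
= 272 + 4.06 + 6.79 + 42.17
= 325.02 mOsm/kg ≈ 325.0 mOsm/kg
Osmolar gap = measured − calculated = 329 − 325.0 = 4.0 mOsm/kg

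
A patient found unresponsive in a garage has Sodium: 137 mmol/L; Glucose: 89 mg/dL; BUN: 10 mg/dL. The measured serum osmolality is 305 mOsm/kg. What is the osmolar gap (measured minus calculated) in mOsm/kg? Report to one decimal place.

22.5 mOsm/kg

Calculated osmolality = 2·Na + glucose/18 + BUN/2.8
= 2·137 + 89/18 + 10/2.8
= 274 + 4.94 + 3.57
= 282.51 mOsm/kg ≈ 282.5 mOsm/kg
Osmolar gap = measured − calculated = 305 − 282.5 = 22.5 mOsm/kg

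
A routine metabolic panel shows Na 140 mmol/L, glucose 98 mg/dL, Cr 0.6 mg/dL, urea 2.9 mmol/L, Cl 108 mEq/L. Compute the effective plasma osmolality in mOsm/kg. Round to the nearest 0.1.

Effective osmolality excludes urea (freely permeant across cell membranes):
2·Na + glucose/18
= 2·140 + 98/18
= 280 + 5.44
= 285.44 mOsm/kg

285.4 mOsm/kg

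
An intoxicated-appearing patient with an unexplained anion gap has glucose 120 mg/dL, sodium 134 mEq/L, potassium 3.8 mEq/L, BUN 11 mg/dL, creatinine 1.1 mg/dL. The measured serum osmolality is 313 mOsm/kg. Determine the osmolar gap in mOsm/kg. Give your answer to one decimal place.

Calculated osmolality = 2·Na + glucose/18 + BUN/2.8
= 2·134 + 120/18 + 11/2.8
= 268 + 6.67 + 3.93
= 278.6 mOsm/kg ≈ 278.6 mOsm/kg
Osmolar gap = measured − calculated = 313 − 278.6 = 34.4 mOsm/kg

34.4 mOsm/kg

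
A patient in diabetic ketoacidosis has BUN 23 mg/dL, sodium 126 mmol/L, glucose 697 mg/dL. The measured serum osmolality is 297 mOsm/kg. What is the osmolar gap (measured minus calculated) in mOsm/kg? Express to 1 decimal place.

Calculated osmolality = 2·Na + glucose/18 + BUN/2.8
= 2·126 + 697/18 + 23/2.8
= 252 + 38.72 + 8.21
= 298.93 mOsm/kg ≈ 298.9 mOsm/kg
Osmolar gap = measured − calculated = 297 − 298.9 = -1.9 mOsm/kg

-1.9 mOsm/kg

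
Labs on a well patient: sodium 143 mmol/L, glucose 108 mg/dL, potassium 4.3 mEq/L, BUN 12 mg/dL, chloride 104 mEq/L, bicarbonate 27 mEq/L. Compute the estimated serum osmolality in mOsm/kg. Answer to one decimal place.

Calculated osmolality = 2·Na + glucose/18 + BUN/2.8
= 2·143 + 108/18 + 12/2.8
= 286 + 6 + 4.29
= 296.29 mOsm/kg

296.3 mOsm/kg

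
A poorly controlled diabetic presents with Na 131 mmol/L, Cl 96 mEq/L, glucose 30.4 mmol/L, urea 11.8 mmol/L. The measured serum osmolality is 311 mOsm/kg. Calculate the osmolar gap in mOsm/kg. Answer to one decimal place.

Calculated osmolality = 2·Na + glucose + urea
= 2·131 + 30.4 + 11.8
= 262 + 30.40 + 11.80
= 304.2 mOsm/kg ≈ 304.2 mOsm/kg
Osmolar gap = measured − calculated = 311 − 304.2 = 6.8 mOsm/kg

6.8 mOsm/kg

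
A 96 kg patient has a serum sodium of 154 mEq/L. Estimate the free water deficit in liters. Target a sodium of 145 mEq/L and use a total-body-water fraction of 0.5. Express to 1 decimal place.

3.0 L

TBW = 0.5 · 96 = 48 L
Free water deficit = TBW · (Na/145 − 1)
= 48 · (154/145 − 1)
= 48 · 0.0621
= 2.98 L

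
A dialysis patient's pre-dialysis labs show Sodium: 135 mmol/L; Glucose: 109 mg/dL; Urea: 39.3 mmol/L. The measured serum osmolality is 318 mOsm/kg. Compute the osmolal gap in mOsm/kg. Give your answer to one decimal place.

2.6 mOsm/kg

Calculated osmolality = 2·Na + glucose/18 + urea
= 2·135 + 109/18 + 39.3
= 270 + 6.06 + 39.30
= 315.36 mOsm/kg ≈ 315.4 mOsm/kg
Osmolar gap = measured − calculated = 318 − 315.4 = 2.6 mOsm/kg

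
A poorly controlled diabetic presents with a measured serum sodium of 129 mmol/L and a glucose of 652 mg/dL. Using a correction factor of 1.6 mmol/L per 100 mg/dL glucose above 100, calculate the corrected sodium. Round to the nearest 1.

138 mmol/L

Corrected Na = measured Na + 1.6 · (glucose − 100)/100
= 129 + 1.6 · (652 − 100)/100
= 129 + 8.8
= 137.8 mmol/L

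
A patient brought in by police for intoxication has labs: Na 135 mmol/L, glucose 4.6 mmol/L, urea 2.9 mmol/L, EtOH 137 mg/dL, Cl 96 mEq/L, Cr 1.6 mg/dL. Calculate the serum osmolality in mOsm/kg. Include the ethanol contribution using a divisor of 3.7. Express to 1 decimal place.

314.5 mOsm/kg

Calculated osmolality = 2·Na + glucose + urea + ethanol/3.7
= 2·135 + 4.6 + 2.9 + 137/3.7
= 270 + 4.60 + 2.90 + 37.03
= 314.53 mOsm/kg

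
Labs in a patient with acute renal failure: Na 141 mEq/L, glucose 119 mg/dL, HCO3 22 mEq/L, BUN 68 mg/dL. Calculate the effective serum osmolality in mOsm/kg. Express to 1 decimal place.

288.6 mOsm/kg

Effective osmolality excludes urea (freely permeant across cell membranes):
2·Na + glucose/18
= 2·141 + 119/18
= 282 + 6.61
= 288.61 mOsm/kg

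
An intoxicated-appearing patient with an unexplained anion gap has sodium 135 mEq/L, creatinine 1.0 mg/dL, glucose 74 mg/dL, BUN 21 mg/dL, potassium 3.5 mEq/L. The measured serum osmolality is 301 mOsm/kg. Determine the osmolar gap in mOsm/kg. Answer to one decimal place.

Calculated osmolality = 2·Na + glucose/18 + BUN/2.8
= 2·135 + 74/18 + 21/2.8
= 270 + 4.11 + 7.50
= 281.61 mOsm/kg ≈ 281.6 mOsm/kg
Osmolar gap = measured − calculated = 301 − 281.6 = 19.4 mOsm/kg

19.4 mOsm/kg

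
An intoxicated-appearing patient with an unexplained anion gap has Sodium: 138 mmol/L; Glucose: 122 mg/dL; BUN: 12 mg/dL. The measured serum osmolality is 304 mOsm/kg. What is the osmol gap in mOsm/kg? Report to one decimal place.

Calculated osmolality = 2·Na + glucose/18 + BUN/2.8
= 2·138 + 122/18 + 12/2.8
= 276 + 6.78 + 4.29
= 287.07 mOsm/kg ≈ 287.1 mOsm/kg
Osmolar gap = measured − calculated = 304 − 287.1 = 16.9 mOsm/kg

16.9 mOsm/kg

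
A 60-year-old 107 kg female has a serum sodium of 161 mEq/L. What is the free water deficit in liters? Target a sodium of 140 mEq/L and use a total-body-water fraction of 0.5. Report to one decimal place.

8.0 L

TBW = 0.5 · 107 = 53.5 L
Free water deficit = TBW · (Na/140 − 1)
= 53.5 · (161/140 − 1)
= 53.5 · 0.15
= 8.03 L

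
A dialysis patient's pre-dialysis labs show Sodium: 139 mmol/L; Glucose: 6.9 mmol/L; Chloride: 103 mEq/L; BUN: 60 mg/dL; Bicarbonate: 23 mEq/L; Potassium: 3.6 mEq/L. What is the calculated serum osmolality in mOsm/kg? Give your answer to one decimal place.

Calculated osmolality = 2·Na + glucose + BUN/2.8
= 2·139 + 6.9 + 60/2.8
= 278 + 6.90 + 21.43
= 306.33 mOsm/kg

306.3 mOsm/kg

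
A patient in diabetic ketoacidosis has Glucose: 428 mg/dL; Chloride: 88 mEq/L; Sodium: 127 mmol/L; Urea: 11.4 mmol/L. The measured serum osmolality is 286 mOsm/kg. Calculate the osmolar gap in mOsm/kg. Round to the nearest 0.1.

Calculated osmolality = 2·Na + glucose/18 + urea
= 2·127 + 428/18 + 11.4
= 254 + 23.78 + 11.40
= 289.18 mOsm/kg ≈ 289.2 mOsm/kg
Osmolar gap = measured − calculated = 286 − 289.2 = -3.2 mOsm/kg

-3.2 mOsm/kg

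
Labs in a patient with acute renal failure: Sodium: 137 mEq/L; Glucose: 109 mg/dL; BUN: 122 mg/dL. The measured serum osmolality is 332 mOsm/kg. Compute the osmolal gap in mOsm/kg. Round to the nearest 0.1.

8.4 mOsm/kg

Calculated osmolality = 2·Na + glucose/18 + BUN/2.8
= 2·137 + 109/18 + 122/2.8
= 274 + 6.06 + 43.57
= 323.63 mOsm/kg ≈ 323.6 mOsm/kg
Osmolar gap = measured − calculated = 332 − 323.6 = 8.4 mOsm/kg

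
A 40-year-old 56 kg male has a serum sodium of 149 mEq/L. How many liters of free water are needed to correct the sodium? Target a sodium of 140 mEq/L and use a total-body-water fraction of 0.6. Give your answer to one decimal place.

TBW = 0.6 · 56 = 33.6 L
Free water deficit = TBW · (Na/140 − 1)
= 33.6 · (149/140 − 1)
= 33.6 · 0.0643
= 2.16 L

2.2 L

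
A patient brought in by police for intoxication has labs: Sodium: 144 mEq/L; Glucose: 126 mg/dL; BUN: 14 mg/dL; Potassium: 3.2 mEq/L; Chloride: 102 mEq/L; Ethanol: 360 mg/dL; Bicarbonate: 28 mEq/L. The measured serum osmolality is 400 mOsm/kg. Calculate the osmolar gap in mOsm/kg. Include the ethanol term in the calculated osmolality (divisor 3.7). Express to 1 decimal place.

2.7 mOsm/kg

Calculated osmolality = 2·Na + glucose/18 + BUN/2.8 + ethanol/3.7
= 2·144 + 126/18 + 14/2.8 + 360/3.7
= 288 + 7 + 5 + 97.30
= 397.3 mOsm/kg ≈ 397.3 mOsm/kg
Osmolar gap = measured − calculated = 400 − 397.3 = 2.7 mOsm/kg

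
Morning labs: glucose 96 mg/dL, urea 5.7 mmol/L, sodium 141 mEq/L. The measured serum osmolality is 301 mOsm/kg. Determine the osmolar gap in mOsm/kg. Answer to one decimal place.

Calculated osmolality = 2·Na + glucose/18 + urea
= 2·141 + 96/18 + 5.7
= 282 + 5.33 + 5.70
= 293.03 mOsm/kg ≈ 293.0 mOsm/kg
Osmolar gap = measured − calculated = 301 − 293.0 = 8.0 mOsm/kg

8.0 mOsm/kg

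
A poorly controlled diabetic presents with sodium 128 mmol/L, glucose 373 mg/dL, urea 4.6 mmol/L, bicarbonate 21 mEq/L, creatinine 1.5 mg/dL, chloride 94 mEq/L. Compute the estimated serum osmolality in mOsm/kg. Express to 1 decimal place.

281.3 mOsm/kg

Calculated osmolality = 2·Na + glucose/18 + urea
= 2·128 + 373/18 + 4.6
= 256 + 20.72 + 4.60
= 281.32 mOsm/kg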